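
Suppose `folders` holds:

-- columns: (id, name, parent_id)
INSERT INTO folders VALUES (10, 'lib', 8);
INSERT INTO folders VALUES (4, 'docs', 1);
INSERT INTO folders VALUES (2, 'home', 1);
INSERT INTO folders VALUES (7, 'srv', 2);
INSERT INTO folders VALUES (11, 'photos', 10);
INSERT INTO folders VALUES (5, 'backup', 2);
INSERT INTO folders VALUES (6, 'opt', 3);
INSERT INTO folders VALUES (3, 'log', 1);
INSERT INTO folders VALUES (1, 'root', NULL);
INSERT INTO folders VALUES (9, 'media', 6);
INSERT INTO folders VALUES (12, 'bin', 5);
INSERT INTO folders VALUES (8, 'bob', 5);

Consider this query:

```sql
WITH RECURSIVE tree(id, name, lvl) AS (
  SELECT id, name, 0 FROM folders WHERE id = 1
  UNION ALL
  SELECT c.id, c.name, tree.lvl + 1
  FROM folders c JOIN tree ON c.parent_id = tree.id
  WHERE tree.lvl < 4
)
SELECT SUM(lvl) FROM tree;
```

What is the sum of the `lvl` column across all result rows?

Base: id=1 (root) at lvl 0.
Iteration 1: rows with parent_id in {1} -> home (id 2, lvl 1), log (id 3, lvl 1), docs (id 4, lvl 1).
Iteration 2: rows with parent_id in {2,3,4} -> backup (id 5, lvl 2), opt (id 6, lvl 2), srv (id 7, lvl 2).
Iteration 3: rows with parent_id in {5,6,7} -> bob (id 8, lvl 3), media (id 9, lvl 3), bin (id 12, lvl 3).
Iteration 4: rows with parent_id in {8,9,12} -> lib (id 10, lvl 4).
Iteration 5: lvl < 4 fails for all current rows; recursion stops.
SUM(lvl) = 0 + 1 + 1 + 1 + 2 + 2 + 2 + 3 + 3 + 3 + 4 = 22.

22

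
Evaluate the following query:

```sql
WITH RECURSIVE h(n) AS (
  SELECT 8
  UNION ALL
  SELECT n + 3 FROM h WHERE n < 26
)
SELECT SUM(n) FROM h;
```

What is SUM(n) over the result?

119

Base: n=8.
Iteration 1: 8 < 26 holds -> n = 8 + 3 = 11.
Iteration 2: 11 < 26 holds -> n = 11 + 3 = 14.
Iteration 3: 14 < 26 holds -> n = 14 + 3 = 17.
Iteration 4: 17 < 26 holds -> n = 17 + 3 = 20.
Iteration 5: 20 < 26 holds -> n = 20 + 3 = 23.
Iteration 6: 23 < 26 holds -> n = 23 + 3 = 26.
Iteration 7: 26 < 26 fails; recursion stops.
SUM(n) = 8 + 11 + 14 + 17 + 20 + 23 + 26 = 119.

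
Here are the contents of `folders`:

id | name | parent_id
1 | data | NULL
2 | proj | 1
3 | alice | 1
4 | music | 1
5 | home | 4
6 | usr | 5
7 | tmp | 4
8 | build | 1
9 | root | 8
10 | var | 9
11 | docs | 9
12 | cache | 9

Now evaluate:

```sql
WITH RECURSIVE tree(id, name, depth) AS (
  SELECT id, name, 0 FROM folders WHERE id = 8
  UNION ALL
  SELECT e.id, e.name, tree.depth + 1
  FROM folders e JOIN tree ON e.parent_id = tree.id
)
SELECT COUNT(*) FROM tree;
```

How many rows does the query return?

Base: id=8 (build) at depth 0.
Iteration 1: rows with parent_id in {8} -> root (id 9, depth 1).
Iteration 2: rows with parent_id in {9} -> var (id 10, depth 2), docs (id 11, depth 2), cache (id 12, depth 2).
Iteration 3: no rows with parent_id in {10,11,12}; recursion stops.
Total rows emitted: 5.

5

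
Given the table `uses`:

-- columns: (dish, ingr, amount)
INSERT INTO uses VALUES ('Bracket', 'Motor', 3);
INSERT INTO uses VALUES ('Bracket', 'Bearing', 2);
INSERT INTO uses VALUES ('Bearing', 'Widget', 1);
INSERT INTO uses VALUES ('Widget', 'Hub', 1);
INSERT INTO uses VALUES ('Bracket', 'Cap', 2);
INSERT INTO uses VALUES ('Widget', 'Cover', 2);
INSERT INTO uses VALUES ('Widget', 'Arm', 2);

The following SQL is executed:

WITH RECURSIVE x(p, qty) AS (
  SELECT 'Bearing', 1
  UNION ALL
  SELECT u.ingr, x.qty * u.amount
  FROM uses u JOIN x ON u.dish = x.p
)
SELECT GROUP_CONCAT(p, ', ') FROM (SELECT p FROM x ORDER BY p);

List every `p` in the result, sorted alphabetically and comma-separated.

Arm, Bearing, Cover, Hub, Widget

Base: (Bearing, qty=1).
Iteration 1: components of {Bearing} -> Widget = 1*1 = 1.
Iteration 2: components of {Widget} -> Arm = 1*2 = 2, Cover = 1*2 = 2, Hub = 1*1 = 1.
Iteration 3: no further components; recursion stops.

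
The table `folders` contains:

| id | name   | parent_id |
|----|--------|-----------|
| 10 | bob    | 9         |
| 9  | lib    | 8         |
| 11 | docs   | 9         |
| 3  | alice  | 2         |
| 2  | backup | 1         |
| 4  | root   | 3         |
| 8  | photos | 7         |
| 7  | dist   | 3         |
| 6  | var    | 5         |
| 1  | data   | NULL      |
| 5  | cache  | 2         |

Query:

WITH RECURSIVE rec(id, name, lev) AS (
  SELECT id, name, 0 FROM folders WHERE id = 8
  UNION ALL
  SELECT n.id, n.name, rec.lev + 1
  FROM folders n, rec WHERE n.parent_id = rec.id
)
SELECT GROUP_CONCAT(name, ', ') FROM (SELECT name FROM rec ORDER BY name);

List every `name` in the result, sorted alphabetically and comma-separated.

Base: id=8 (photos) at lev 0.
Iteration 1: rows with parent_id in {8} -> lib (id 9, lev 1).
Iteration 2: rows with parent_id in {9} -> bob (id 10, lev 2), docs (id 11, lev 2).
Iteration 3: no rows with parent_id in {10,11}; recursion stops.

bob, docs, lib, photos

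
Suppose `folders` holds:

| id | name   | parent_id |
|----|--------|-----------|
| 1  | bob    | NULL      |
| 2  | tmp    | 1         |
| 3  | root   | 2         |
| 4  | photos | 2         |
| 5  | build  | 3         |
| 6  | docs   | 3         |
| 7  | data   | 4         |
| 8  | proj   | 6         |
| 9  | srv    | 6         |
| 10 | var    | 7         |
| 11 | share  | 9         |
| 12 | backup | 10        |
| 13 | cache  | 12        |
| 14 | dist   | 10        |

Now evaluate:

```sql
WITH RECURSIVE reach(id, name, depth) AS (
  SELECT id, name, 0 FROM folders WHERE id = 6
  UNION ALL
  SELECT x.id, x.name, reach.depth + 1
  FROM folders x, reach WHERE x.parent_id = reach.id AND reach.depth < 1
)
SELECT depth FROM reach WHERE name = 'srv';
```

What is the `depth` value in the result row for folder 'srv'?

Base: id=6 (docs) at depth 0.
Iteration 1: rows with parent_id in {6} -> proj (id 8, depth 1), srv (id 9, depth 1).
Iteration 2: depth < 1 fails for all current rows; recursion stops.

1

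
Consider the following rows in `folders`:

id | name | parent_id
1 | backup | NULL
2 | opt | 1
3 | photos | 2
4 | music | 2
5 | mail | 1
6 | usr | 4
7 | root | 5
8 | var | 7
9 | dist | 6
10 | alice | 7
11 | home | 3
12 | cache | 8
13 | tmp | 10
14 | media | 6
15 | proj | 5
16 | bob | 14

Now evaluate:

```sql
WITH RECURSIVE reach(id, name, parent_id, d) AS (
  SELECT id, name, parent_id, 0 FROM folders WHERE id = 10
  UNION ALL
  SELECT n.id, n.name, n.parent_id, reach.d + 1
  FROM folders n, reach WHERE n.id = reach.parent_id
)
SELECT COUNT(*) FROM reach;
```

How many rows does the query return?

4

Base: id=10 (alice), parent_id=7, d 0.
Iteration 1: join on id=7 -> root (id 7, parent_id=5, d 1).
Iteration 2: join on id=5 -> mail (id 5, parent_id=1, d 2).
Iteration 3: join on id=1 -> backup (id 1, parent_id=NULL, d 3).
Iteration 4: parent_id is NULL; no match; recursion stops.
Total rows emitted: 4.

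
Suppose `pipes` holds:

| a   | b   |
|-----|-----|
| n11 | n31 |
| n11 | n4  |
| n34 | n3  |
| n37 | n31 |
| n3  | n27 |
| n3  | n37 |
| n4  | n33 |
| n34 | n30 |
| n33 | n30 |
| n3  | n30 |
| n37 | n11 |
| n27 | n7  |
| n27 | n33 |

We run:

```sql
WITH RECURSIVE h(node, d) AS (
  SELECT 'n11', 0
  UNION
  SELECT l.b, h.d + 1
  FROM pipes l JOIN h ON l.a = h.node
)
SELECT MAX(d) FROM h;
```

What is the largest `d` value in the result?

Base: (n11, d=0).
Iteration 1: edges from {n11} -> (n31, d=1), (n4, d=1).
Iteration 2: edges from {n31,n4} -> (n33, d=2).
Iteration 3: edges from {n33} -> (n30, d=3).
Iteration 4: no outgoing edges from {n30}; recursion stops.
d values: 0, 1, 1, 2, 3; the maximum is 3.

3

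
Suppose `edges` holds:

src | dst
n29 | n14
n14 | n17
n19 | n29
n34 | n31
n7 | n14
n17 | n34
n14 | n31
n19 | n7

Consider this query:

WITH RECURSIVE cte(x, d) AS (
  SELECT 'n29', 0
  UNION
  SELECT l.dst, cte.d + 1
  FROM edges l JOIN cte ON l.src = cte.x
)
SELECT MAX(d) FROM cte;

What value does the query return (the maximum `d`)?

4

Base: (n29, d=0).
Iteration 1: edges from {n29} -> (n14, d=1).
Iteration 2: edges from {n14} -> (n17, d=2), (n31, d=2).
Iteration 3: edges from {n17,n31} -> (n34, d=3).
Iteration 4: edges from {n34} -> (n31, d=4).
Iteration 5: no outgoing edges from {n31}; recursion stops.
d values: 0, 1, 2, 2, 3, 4; the maximum is 4.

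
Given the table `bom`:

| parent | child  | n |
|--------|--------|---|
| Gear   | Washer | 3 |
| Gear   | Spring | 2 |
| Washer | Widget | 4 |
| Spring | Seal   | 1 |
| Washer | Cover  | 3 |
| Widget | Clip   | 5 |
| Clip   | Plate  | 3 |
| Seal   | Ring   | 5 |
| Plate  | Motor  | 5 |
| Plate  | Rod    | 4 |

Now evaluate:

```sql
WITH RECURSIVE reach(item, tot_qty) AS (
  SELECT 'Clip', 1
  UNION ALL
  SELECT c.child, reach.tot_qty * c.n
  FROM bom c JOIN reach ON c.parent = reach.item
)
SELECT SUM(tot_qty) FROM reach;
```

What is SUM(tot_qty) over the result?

Base: (Clip, tot_qty=1).
Iteration 1: components of {Clip} -> Plate = 1*3 = 3.
Iteration 2: components of {Plate} -> Motor = 3*5 = 15, Rod = 3*4 = 12.
Iteration 3: no further components; recursion stops.
SUM(tot_qty) = 1 + 3 + 15 + 12 = 31.

31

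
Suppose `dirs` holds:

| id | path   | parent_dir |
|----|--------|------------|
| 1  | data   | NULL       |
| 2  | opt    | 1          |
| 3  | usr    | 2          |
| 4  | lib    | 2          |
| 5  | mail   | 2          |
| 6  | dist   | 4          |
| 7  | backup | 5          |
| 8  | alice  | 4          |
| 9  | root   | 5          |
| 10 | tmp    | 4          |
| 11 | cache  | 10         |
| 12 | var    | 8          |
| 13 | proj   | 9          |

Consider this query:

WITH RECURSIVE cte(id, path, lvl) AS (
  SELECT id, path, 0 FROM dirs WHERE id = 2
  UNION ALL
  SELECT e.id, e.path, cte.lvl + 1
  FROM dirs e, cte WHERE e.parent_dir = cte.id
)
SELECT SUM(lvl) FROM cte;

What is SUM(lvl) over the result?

22

Base: id=2 (opt) at lvl 0.
Iteration 1: rows with parent_dir in {2} -> usr (id 3, lvl 1), lib (id 4, lvl 1), mail (id 5, lvl 1).
Iteration 2: rows with parent_dir in {3,4,5} -> dist (id 6, lvl 2), backup (id 7, lvl 2), alice (id 8, lvl 2), root (id 9, lvl 2), tmp (id 10, lvl 2).
Iteration 3: rows with parent_dir in {6,7,8,9,10} -> cache (id 11, lvl 3), var (id 12, lvl 3), proj (id 13, lvl 3).
Iteration 4: no rows with parent_dir in {11,12,13}; recursion stops.
SUM(lvl) = 0 + 1 + 1 + 1 + 2 + 2 + 2 + 2 + 2 + 3 + 3 + 3 = 22.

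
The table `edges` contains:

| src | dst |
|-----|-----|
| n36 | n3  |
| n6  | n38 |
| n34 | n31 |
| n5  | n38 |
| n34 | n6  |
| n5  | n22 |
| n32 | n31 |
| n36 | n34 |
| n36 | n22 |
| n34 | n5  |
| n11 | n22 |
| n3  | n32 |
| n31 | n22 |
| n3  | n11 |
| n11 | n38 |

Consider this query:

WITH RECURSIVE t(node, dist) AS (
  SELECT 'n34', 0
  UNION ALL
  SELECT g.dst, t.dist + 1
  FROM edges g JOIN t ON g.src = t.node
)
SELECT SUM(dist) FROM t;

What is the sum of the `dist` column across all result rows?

11

Base: (n34, dist=0).
Iteration 1: edges from {n34} -> (n31, dist=1), (n5, dist=1), (n6, dist=1).
Iteration 2: edges from {n31,n5,n6} -> (n22, dist=2) x2, (n38, dist=2) x2. [UNION ALL keeps all 4 new rows, including repeats]
Iteration 3: no outgoing edges from {n22,n38}; recursion stops.
SUM(dist) = 0 + 1 + 1 + 1 + 2 + 2 + 2 + 2 = 11.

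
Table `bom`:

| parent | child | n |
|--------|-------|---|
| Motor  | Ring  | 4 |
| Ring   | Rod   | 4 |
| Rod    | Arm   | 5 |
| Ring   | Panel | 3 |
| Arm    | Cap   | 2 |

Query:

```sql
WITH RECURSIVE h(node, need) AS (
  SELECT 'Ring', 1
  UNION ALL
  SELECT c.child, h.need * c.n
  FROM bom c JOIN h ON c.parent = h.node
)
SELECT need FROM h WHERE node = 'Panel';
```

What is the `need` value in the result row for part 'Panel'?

3

Base: (Ring, need=1).
Iteration 1: components of {Ring} -> Panel = 1*3 = 3, Rod = 1*4 = 4.
Iteration 2: components of {Panel,Rod} -> Arm = 4*5 = 20.
Iteration 3: components of {Arm} -> Cap = 20*2 = 40.
Iteration 4: no further components; recursion stops.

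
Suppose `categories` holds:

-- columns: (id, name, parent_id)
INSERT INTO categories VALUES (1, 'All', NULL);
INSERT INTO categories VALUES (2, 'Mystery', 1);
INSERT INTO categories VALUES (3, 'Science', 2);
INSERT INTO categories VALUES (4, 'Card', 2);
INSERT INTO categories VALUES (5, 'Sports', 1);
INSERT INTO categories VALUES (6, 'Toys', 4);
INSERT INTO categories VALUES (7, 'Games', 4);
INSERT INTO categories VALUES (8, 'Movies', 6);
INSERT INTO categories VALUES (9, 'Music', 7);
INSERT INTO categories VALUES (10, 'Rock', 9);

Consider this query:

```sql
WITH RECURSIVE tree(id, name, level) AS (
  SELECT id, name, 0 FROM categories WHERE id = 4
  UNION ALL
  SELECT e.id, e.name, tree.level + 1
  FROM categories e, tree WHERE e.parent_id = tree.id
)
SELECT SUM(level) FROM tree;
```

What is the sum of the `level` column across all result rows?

Base: id=4 (Card) at level 0.
Iteration 1: rows with parent_id in {4} -> Toys (id 6, level 1), Games (id 7, level 1).
Iteration 2: rows with parent_id in {6,7} -> Movies (id 8, level 2), Music (id 9, level 2).
Iteration 3: rows with parent_id in {8,9} -> Rock (id 10, level 3).
Iteration 4: no rows with parent_id in {10}; recursion stops.
SUM(level) = 0 + 1 + 1 + 2 + 2 + 3 = 9.

9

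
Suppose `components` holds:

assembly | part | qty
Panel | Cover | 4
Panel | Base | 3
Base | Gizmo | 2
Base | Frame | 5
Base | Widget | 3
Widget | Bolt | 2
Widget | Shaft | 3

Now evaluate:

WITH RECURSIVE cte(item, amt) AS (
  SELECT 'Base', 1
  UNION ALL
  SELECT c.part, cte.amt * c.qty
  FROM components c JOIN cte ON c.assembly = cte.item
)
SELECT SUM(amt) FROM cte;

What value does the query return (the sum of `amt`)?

26

Base: (Base, amt=1).
Iteration 1: components of {Base} -> Frame = 1*5 = 5, Gizmo = 1*2 = 2, Widget = 1*3 = 3.
Iteration 2: components of {Frame,Gizmo,Widget} -> Bolt = 3*2 = 6, Shaft = 3*3 = 9.
Iteration 3: no further components; recursion stops.
SUM(amt) = 1 + 2 + 5 + 3 + 6 + 9 = 26.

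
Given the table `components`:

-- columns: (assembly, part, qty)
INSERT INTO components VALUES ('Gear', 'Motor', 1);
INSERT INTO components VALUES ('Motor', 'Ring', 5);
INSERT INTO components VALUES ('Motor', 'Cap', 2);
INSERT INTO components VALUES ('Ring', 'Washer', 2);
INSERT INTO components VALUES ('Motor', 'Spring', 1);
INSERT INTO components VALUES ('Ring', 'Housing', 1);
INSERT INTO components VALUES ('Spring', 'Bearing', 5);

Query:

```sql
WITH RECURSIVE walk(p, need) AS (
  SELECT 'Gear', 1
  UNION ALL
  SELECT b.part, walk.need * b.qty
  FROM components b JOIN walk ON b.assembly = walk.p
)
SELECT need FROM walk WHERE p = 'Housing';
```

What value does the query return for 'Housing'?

Base: (Gear, need=1).
Iteration 1: components of {Gear} -> Motor = 1*1 = 1.
Iteration 2: components of {Motor} -> Cap = 1*2 = 2, Ring = 1*5 = 5, Spring = 1*1 = 1.
Iteration 3: components of {Cap,Ring,Spring} -> Bearing = 1*5 = 5, Housing = 5*1 = 5, Washer = 5*2 = 10.
Iteration 4: no further components; recursion stops.

5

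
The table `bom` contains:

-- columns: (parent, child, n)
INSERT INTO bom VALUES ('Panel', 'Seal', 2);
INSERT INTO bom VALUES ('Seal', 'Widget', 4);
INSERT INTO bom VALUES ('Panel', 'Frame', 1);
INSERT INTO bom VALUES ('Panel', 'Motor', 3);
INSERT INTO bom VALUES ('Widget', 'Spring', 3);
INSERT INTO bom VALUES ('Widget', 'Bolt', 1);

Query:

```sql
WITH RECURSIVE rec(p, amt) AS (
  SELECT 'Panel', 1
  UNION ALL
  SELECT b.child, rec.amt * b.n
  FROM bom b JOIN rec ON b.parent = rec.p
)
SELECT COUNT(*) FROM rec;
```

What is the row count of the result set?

Base: (Panel, amt=1).
Iteration 1: components of {Panel} -> Frame = 1*1 = 1, Motor = 1*3 = 3, Seal = 1*2 = 2.
Iteration 2: components of {Frame,Motor,Seal} -> Widget = 2*4 = 8.
Iteration 3: components of {Widget} -> Bolt = 8*1 = 8, Spring = 8*3 = 24.
Iteration 4: no further components; recursion stops.
Total rows emitted: 7.

7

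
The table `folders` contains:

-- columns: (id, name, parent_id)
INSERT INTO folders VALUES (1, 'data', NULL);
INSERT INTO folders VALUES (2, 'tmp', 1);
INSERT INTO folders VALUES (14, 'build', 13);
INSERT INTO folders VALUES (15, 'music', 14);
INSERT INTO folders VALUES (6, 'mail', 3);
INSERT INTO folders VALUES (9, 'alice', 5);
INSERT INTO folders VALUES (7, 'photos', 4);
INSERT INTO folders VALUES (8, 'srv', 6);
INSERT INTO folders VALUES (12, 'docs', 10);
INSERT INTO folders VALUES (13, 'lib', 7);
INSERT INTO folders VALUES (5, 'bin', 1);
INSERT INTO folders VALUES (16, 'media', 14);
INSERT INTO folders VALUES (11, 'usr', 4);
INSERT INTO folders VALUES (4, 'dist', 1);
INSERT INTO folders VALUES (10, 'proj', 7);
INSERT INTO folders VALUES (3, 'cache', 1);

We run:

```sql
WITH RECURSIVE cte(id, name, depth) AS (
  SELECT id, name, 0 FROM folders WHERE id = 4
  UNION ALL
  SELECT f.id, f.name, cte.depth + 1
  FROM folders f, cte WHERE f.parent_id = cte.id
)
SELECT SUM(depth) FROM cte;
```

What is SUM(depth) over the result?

Base: id=4 (dist) at depth 0.
Iteration 1: rows with parent_id in {4} -> photos (id 7, depth 1), usr (id 11, depth 1).
Iteration 2: rows with parent_id in {7,11} -> proj (id 10, depth 2), lib (id 13, depth 2).
Iteration 3: rows with parent_id in {10,13} -> docs (id 12, depth 3), build (id 14, depth 3).
Iteration 4: rows with parent_id in {12,14} -> music (id 15, depth 4), media (id 16, depth 4).
Iteration 5: no rows with parent_id in {15,16}; recursion stops.
SUM(depth) = 0 + 1 + 1 + 2 + 2 + 3 + 3 + 4 + 4 = 20.

20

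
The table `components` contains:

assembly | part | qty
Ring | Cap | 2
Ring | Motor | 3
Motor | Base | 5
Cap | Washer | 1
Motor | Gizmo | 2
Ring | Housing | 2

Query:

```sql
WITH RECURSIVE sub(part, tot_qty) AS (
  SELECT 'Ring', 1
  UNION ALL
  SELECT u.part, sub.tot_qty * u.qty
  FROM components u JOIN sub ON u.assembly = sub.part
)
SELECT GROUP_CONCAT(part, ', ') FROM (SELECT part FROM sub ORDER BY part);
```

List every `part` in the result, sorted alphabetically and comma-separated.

Base, Cap, Gizmo, Housing, Motor, Ring, Washer

Base: (Ring, tot_qty=1).
Iteration 1: components of {Ring} -> Cap = 1*2 = 2, Housing = 1*2 = 2, Motor = 1*3 = 3.
Iteration 2: components of {Cap,Housing,Motor} -> Base = 3*5 = 15, Gizmo = 3*2 = 6, Washer = 2*1 = 2.
Iteration 3: no further components; recursion stops.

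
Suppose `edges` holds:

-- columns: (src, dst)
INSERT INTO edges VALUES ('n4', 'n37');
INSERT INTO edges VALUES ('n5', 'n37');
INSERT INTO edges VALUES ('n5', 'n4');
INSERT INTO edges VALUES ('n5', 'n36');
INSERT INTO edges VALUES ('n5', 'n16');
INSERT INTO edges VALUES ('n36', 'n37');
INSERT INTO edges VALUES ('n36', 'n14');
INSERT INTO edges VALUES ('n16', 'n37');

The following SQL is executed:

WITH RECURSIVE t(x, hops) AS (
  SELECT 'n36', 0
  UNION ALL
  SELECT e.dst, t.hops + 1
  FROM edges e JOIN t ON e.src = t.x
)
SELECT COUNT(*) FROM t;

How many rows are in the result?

3

Base: (n36, hops=0).
Iteration 1: edges from {n36} -> (n14, hops=1), (n37, hops=1).
Iteration 2: no outgoing edges from {n14,n37}; recursion stops.
Total rows emitted: 3.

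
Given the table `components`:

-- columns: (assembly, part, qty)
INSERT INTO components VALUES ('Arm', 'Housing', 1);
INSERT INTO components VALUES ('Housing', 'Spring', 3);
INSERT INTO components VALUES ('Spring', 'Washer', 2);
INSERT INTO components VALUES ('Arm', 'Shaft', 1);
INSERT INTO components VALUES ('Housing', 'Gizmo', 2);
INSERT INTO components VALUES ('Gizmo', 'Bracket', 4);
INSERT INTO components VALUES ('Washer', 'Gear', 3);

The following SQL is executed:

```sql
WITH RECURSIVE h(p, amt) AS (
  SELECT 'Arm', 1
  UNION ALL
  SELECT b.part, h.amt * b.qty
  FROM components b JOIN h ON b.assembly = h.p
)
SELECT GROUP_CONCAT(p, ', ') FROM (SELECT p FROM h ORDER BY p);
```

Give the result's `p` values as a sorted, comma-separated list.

Base: (Arm, amt=1).
Iteration 1: components of {Arm} -> Housing = 1*1 = 1, Shaft = 1*1 = 1.
Iteration 2: components of {Housing,Shaft} -> Gizmo = 1*2 = 2, Spring = 1*3 = 3.
Iteration 3: components of {Gizmo,Spring} -> Bracket = 2*4 = 8, Washer = 3*2 = 6.
Iteration 4: components of {Bracket,Washer} -> Gear = 6*3 = 18.
Iteration 5: no further components; recursion stops.

Arm, Bracket, Gear, Gizmo, Housing, Shaft, Spring, Washer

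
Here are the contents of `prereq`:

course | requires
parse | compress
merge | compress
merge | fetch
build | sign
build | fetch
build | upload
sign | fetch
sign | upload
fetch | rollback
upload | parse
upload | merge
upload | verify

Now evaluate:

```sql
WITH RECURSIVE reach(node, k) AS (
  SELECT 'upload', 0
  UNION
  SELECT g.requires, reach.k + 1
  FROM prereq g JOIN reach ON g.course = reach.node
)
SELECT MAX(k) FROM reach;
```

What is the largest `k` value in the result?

3

Base: (upload, k=0).
Iteration 1: edges from {upload} -> (merge, k=1), (parse, k=1), (verify, k=1).
Iteration 2: edges from {merge,parse,verify} -> (compress, k=2), (fetch, k=2). [UNION drops 1 duplicate row(s)]
Iteration 3: edges from {compress,fetch} -> (rollback, k=3).
Iteration 4: no outgoing edges from {rollback}; recursion stops.
k values: 0, 1, 1, 1, 2, 2, 3; the maximum is 3.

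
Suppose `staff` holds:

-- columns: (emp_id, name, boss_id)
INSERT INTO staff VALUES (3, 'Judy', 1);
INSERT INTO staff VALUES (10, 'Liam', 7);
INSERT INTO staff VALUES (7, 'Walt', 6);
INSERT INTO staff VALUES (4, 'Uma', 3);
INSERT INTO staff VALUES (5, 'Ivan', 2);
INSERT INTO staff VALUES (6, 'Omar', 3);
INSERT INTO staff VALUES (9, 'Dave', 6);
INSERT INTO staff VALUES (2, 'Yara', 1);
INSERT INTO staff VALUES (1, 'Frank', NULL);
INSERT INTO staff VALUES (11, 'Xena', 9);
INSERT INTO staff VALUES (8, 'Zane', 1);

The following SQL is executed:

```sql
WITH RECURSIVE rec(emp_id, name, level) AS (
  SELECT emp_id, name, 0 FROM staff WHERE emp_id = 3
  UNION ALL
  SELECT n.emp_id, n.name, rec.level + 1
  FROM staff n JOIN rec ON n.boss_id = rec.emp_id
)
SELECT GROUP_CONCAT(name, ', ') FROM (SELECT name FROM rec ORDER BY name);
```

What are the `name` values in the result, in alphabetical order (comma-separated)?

Dave, Judy, Liam, Omar, Uma, Walt, Xena

Base: emp_id=3 (Judy) at level 0.
Iteration 1: rows with boss_id in {3} -> Uma (id 4, level 1), Omar (id 6, level 1).
Iteration 2: rows with boss_id in {4,6} -> Walt (id 7, level 2), Dave (id 9, level 2).
Iteration 3: rows with boss_id in {7,9} -> Liam (id 10, level 3), Xena (id 11, level 3).
Iteration 4: no rows with boss_id in {10,11}; recursion stops.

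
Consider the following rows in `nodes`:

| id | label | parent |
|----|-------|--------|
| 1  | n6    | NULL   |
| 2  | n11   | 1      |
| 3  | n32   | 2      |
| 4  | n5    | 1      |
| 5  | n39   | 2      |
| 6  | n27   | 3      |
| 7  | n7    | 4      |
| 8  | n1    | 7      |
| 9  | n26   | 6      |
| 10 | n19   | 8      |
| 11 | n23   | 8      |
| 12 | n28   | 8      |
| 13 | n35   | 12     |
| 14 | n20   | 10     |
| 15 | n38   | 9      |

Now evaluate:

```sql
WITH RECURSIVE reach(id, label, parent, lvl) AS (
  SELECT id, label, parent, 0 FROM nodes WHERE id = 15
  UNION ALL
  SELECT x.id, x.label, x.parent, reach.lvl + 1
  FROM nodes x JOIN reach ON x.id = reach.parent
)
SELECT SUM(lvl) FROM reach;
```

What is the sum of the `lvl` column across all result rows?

Base: id=15 (n38), parent=9, lvl 0.
Iteration 1: join on id=9 -> n26 (id 9, parent=6, lvl 1).
Iteration 2: join on id=6 -> n27 (id 6, parent=3, lvl 2).
Iteration 3: join on id=3 -> n32 (id 3, parent=2, lvl 3).
Iteration 4: join on id=2 -> n11 (id 2, parent=1, lvl 4).
Iteration 5: join on id=1 -> n6 (id 1, parent=NULL, lvl 5).
Iteration 6: parent is NULL; no match; recursion stops.
SUM(lvl) = 0 + 1 + 2 + 3 + 4 + 5 = 15.

15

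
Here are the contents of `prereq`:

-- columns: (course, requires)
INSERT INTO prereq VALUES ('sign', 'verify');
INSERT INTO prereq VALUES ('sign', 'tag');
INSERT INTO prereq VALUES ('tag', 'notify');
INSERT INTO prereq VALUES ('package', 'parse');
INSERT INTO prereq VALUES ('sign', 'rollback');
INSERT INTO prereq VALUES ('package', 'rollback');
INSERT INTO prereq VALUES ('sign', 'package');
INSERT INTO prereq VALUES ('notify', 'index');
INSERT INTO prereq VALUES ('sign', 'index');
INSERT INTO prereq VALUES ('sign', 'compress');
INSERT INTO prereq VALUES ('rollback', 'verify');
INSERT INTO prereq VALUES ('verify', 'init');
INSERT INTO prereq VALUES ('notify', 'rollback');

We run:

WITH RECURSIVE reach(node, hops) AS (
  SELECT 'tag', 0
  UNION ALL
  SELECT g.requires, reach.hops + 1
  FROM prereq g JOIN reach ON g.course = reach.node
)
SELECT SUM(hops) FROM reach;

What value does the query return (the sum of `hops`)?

Base: (tag, hops=0).
Iteration 1: edges from {tag} -> (notify, hops=1).
Iteration 2: edges from {notify} -> (index, hops=2), (rollback, hops=2).
Iteration 3: edges from {index,rollback} -> (verify, hops=3).
Iteration 4: edges from {verify} -> (init, hops=4).
Iteration 5: no outgoing edges from {init}; recursion stops.
SUM(hops) = 0 + 1 + 2 + 2 + 3 + 4 = 12.

12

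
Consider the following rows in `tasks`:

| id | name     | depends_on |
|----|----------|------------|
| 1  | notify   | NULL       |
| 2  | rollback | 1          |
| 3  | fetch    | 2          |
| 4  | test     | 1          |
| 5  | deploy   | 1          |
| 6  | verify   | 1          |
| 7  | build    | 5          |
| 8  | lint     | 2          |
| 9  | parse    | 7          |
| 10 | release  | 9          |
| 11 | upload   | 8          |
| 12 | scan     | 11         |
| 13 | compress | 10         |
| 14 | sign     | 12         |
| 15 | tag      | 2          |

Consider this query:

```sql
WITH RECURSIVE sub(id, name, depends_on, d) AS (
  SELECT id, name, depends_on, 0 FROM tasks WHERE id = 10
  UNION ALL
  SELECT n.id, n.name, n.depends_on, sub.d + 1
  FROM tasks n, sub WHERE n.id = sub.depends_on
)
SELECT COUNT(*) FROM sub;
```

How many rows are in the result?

5

Base: id=10 (release), depends_on=9, d 0.
Iteration 1: join on id=9 -> parse (id 9, depends_on=7, d 1).
Iteration 2: join on id=7 -> build (id 7, depends_on=5, d 2).
Iteration 3: join on id=5 -> deploy (id 5, depends_on=1, d 3).
Iteration 4: join on id=1 -> notify (id 1, depends_on=NULL, d 4).
Iteration 5: depends_on is NULL; no match; recursion stops.
Total rows emitted: 5.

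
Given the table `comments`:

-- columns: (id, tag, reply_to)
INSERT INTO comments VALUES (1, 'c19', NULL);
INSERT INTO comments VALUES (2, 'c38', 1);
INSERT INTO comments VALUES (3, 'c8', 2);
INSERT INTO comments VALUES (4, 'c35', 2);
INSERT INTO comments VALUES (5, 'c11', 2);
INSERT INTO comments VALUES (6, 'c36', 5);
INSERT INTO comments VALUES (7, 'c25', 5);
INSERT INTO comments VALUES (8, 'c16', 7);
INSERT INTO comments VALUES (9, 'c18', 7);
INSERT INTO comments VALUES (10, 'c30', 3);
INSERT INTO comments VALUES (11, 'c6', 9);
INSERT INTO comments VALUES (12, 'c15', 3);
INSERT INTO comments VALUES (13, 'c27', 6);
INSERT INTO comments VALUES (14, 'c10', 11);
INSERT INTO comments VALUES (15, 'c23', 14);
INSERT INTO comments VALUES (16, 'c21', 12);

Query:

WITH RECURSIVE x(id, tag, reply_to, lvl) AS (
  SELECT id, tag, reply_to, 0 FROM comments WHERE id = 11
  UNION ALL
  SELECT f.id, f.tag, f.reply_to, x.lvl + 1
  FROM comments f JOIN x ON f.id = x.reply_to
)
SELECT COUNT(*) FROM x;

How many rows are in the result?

6

Base: id=11 (c6), reply_to=9, lvl 0.
Iteration 1: join on id=9 -> c18 (id 9, reply_to=7, lvl 1).
Iteration 2: join on id=7 -> c25 (id 7, reply_to=5, lvl 2).
Iteration 3: join on id=5 -> c11 (id 5, reply_to=2, lvl 3).
Iteration 4: join on id=2 -> c38 (id 2, reply_to=1, lvl 4).
Iteration 5: join on id=1 -> c19 (id 1, reply_to=NULL, lvl 5).
Iteration 6: reply_to is NULL; no match; recursion stops.
Total rows emitted: 6.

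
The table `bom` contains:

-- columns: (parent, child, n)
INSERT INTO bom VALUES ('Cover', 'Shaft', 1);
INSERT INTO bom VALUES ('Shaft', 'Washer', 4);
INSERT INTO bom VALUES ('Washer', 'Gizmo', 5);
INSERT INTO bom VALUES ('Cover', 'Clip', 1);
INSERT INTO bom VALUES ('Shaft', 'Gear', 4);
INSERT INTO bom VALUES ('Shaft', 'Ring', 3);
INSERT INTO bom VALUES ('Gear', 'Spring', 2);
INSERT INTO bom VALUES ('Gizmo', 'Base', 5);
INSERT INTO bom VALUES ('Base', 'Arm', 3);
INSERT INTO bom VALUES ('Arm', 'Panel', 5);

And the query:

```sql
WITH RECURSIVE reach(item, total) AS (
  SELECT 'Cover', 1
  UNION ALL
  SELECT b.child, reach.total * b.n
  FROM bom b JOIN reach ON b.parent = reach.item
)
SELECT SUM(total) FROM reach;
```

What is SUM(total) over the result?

Base: (Cover, total=1).
Iteration 1: components of {Cover} -> Clip = 1*1 = 1, Shaft = 1*1 = 1.
Iteration 2: components of {Clip,Shaft} -> Gear = 1*4 = 4, Ring = 1*3 = 3, Washer = 1*4 = 4.
Iteration 3: components of {Gear,Ring,Washer} -> Gizmo = 4*5 = 20, Spring = 4*2 = 8.
Iteration 4: components of {Gizmo,Spring} -> Base = 20*5 = 100.
Iteration 5: components of {Base} -> Arm = 100*3 = 300.
Iteration 6: components of {Arm} -> Panel = 300*5 = 1500.
Iteration 7: no further components; recursion stops.
SUM(total) = 1 + 1 + 1 + 4 + 4 + 3 + 20 + 8 + 100 + 300 + 1500 = 1942.

1942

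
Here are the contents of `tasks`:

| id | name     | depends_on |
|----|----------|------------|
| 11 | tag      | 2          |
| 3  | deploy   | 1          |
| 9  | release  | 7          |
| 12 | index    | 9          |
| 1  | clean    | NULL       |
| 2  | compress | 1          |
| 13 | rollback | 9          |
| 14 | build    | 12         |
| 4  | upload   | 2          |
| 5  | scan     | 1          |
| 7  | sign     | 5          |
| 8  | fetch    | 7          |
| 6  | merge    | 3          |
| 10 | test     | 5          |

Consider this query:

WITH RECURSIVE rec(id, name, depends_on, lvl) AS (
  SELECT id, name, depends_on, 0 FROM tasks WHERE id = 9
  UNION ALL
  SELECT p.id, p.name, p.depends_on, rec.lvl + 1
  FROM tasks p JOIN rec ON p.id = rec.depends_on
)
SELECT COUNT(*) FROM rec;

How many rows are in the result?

4

Base: id=9 (release), depends_on=7, lvl 0.
Iteration 1: join on id=7 -> sign (id 7, depends_on=5, lvl 1).
Iteration 2: join on id=5 -> scan (id 5, depends_on=1, lvl 2).
Iteration 3: join on id=1 -> clean (id 1, depends_on=NULL, lvl 3).
Iteration 4: depends_on is NULL; no match; recursion stops.
Total rows emitted: 4.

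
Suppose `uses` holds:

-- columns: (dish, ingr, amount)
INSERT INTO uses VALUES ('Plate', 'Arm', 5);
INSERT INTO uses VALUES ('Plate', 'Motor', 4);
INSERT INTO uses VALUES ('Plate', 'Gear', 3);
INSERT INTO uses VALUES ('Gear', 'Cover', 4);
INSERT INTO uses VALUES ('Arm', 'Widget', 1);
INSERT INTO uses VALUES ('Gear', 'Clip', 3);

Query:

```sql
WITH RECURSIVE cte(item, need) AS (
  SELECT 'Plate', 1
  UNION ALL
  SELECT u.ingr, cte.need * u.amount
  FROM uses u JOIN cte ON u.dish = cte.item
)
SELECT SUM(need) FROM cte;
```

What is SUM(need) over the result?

Base: (Plate, need=1).
Iteration 1: components of {Plate} -> Arm = 1*5 = 5, Gear = 1*3 = 3, Motor = 1*4 = 4.
Iteration 2: components of {Arm,Gear,Motor} -> Clip = 3*3 = 9, Cover = 3*4 = 12, Widget = 5*1 = 5.
Iteration 3: no further components; recursion stops.
SUM(need) = 1 + 4 + 5 + 3 + 5 + 9 + 12 = 39.

39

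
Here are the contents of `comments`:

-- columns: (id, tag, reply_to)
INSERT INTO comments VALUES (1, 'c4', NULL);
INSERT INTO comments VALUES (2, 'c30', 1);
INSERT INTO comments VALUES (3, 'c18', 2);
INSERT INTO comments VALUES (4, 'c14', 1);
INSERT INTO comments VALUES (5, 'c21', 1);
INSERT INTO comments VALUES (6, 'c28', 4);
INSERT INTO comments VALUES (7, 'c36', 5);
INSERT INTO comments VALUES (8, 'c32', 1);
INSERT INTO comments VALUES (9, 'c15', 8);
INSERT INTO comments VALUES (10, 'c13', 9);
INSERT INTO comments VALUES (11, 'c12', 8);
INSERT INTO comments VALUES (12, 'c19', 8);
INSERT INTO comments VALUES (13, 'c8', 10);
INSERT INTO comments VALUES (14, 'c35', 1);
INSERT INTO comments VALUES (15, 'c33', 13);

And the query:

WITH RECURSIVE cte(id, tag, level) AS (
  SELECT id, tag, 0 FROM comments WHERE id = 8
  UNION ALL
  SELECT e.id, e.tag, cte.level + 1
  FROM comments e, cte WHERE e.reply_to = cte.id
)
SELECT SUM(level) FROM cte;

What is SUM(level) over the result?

Base: id=8 (c32) at level 0.
Iteration 1: rows with reply_to in {8} -> c15 (id 9, level 1), c12 (id 11, level 1), c19 (id 12, level 1).
Iteration 2: rows with reply_to in {9,11,12} -> c13 (id 10, level 2).
Iteration 3: rows with reply_to in {10} -> c8 (id 13, level 3).
Iteration 4: rows with reply_to in {13} -> c33 (id 15, level 4).
Iteration 5: no rows with reply_to in {15}; recursion stops.
SUM(level) = 0 + 1 + 1 + 1 + 2 + 3 + 4 = 12.

12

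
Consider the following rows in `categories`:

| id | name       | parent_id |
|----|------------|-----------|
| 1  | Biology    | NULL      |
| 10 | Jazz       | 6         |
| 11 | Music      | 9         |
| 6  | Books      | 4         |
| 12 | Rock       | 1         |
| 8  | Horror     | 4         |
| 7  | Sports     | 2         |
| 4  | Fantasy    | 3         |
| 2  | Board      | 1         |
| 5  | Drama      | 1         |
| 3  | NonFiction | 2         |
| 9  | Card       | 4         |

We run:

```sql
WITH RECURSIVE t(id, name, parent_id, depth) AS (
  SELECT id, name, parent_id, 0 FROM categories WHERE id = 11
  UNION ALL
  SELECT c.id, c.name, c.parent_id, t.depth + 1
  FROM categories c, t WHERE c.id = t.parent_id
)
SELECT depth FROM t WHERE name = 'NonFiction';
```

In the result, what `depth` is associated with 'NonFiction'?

3

Base: id=11 (Music), parent_id=9, depth 0.
Iteration 1: join on id=9 -> Card (id 9, parent_id=4, depth 1).
Iteration 2: join on id=4 -> Fantasy (id 4, parent_id=3, depth 2).
Iteration 3: join on id=3 -> NonFiction (id 3, parent_id=2, depth 3).
Iteration 4: join on id=2 -> Board (id 2, parent_id=1, depth 4).
Iteration 5: join on id=1 -> Biology (id 1, parent_id=NULL, depth 5).
Iteration 6: parent_id is NULL; no match; recursion stops.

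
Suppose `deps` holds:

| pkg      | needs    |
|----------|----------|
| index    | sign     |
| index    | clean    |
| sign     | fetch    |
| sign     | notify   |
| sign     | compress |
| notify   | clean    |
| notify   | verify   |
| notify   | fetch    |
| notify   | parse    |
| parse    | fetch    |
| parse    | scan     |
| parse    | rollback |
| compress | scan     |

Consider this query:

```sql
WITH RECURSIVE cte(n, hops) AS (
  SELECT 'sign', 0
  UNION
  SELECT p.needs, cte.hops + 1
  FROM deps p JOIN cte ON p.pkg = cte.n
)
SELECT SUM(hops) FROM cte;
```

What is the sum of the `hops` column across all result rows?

Base: (sign, hops=0).
Iteration 1: edges from {sign} -> (compress, hops=1), (fetch, hops=1), (notify, hops=1).
Iteration 2: edges from {compress,fetch,notify} -> (clean, hops=2), (fetch, hops=2), (parse, hops=2), (scan, hops=2), (verify, hops=2).
Iteration 3: edges from {clean,fetch,parse,scan,verify} -> (fetch, hops=3), (rollback, hops=3), (scan, hops=3).
Iteration 4: no outgoing edges from {fetch,rollback,scan}; recursion stops.
SUM(hops) = 0 + 1 + 1 + 1 + 2 + 2 + 2 + 2 + 2 + 3 + 3 + 3 = 22.

22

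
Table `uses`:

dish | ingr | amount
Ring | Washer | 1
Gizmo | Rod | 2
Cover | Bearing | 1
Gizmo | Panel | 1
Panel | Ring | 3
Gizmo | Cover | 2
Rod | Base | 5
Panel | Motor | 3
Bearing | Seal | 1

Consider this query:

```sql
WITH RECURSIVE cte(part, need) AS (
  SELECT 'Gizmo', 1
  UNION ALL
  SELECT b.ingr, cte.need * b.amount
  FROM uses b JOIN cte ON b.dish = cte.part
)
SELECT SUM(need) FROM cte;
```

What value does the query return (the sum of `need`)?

29

Base: (Gizmo, need=1).
Iteration 1: components of {Gizmo} -> Cover = 1*2 = 2, Panel = 1*1 = 1, Rod = 1*2 = 2.
Iteration 2: components of {Cover,Panel,Rod} -> Base = 2*5 = 10, Bearing = 2*1 = 2, Motor = 1*3 = 3, Ring = 1*3 = 3.
Iteration 3: components of {Base,Bearing,Motor,Ring} -> Seal = 2*1 = 2, Washer = 3*1 = 3.
Iteration 4: no further components; recursion stops.
SUM(need) = 1 + 2 + 2 + 1 + 10 + 2 + 3 + 3 + 2 + 3 = 29.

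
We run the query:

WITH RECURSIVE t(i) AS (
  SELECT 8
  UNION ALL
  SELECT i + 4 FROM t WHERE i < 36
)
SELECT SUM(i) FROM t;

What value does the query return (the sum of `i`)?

Base: i=8.
Iteration 1: 8 < 36 holds -> i = 8 + 4 = 12.
Iteration 2: 12 < 36 holds -> i = 12 + 4 = 16.
Iteration 3: 16 < 36 holds -> i = 16 + 4 = 20.
Iteration 4: 20 < 36 holds -> i = 20 + 4 = 24.
Iteration 5: 24 < 36 holds -> i = 24 + 4 = 28.
Iteration 6: 28 < 36 holds -> i = 28 + 4 = 32.
Iteration 7: 32 < 36 holds -> i = 32 + 4 = 36.
Iteration 8: 36 < 36 fails; recursion stops.
SUM(i) = 8 + 12 + 16 + 20 + 24 + 28 + 32 + 36 = 176.

176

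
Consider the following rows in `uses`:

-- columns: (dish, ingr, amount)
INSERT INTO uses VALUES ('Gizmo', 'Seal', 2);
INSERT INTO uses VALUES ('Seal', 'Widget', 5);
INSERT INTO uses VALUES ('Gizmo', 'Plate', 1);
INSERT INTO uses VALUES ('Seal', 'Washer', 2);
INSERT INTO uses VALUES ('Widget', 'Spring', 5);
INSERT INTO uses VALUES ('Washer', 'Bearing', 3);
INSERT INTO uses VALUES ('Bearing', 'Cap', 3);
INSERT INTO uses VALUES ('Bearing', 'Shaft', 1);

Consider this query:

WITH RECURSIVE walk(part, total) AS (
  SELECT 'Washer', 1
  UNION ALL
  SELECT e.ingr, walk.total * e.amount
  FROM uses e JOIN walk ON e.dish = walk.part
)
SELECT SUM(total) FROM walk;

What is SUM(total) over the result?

16

Base: (Washer, total=1).
Iteration 1: components of {Washer} -> Bearing = 1*3 = 3.
Iteration 2: components of {Bearing} -> Cap = 3*3 = 9, Shaft = 3*1 = 3.
Iteration 3: no further components; recursion stops.
SUM(total) = 1 + 3 + 9 + 3 = 16.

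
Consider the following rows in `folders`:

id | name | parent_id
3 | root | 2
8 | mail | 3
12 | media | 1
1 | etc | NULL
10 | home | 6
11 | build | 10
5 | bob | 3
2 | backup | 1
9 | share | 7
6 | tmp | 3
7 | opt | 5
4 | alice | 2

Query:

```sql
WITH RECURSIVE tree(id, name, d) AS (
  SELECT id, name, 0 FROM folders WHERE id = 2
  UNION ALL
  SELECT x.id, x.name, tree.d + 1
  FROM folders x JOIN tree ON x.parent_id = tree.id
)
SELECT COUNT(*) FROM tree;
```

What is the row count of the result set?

10

Base: id=2 (backup) at d 0.
Iteration 1: rows with parent_id in {2} -> root (id 3, d 1), alice (id 4, d 1).
Iteration 2: rows with parent_id in {3,4} -> bob (id 5, d 2), tmp (id 6, d 2), mail (id 8, d 2).
Iteration 3: rows with parent_id in {5,6,8} -> opt (id 7, d 3), home (id 10, d 3).
Iteration 4: rows with parent_id in {7,10} -> share (id 9, d 4), build (id 11, d 4).
Iteration 5: no rows with parent_id in {9,11}; recursion stops.
Total rows emitted: 10.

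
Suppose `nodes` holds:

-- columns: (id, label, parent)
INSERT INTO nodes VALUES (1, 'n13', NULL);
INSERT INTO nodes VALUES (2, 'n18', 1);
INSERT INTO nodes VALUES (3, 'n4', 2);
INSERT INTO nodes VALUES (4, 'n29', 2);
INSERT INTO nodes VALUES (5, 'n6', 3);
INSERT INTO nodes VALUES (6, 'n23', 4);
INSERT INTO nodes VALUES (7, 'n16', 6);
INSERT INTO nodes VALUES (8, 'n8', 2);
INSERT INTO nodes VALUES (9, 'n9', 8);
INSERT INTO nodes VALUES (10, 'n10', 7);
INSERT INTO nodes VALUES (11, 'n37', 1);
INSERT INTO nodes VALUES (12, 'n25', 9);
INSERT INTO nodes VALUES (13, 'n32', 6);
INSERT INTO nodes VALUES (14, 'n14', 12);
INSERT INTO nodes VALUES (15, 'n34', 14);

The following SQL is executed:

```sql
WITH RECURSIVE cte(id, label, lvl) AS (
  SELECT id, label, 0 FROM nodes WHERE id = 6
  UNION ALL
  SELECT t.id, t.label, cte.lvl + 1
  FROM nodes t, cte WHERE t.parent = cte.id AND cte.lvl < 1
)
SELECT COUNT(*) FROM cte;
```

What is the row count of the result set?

Base: id=6 (n23) at lvl 0.
Iteration 1: rows with parent in {6} -> n16 (id 7, lvl 1), n32 (id 13, lvl 1).
Iteration 2: lvl < 1 fails for all current rows; recursion stops.
Total rows emitted: 3.

3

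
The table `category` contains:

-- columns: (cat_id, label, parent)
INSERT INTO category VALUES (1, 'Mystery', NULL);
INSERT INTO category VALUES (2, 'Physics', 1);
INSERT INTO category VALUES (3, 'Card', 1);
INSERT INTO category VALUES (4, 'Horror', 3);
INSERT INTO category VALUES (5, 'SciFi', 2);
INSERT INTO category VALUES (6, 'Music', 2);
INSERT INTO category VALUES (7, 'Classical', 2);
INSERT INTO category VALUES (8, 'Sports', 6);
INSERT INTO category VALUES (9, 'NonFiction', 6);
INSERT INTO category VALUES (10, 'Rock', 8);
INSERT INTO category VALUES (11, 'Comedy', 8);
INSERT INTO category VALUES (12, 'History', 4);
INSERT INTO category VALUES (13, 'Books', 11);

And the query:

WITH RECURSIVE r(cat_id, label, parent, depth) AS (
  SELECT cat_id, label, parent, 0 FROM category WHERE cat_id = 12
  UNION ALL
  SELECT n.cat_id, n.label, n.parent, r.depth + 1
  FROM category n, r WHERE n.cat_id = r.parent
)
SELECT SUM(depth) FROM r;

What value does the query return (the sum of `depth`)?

6

Base: cat_id=12 (History), parent=4, depth 0.
Iteration 1: join on cat_id=4 -> Horror (id 4, parent=3, depth 1).
Iteration 2: join on cat_id=3 -> Card (id 3, parent=1, depth 2).
Iteration 3: join on cat_id=1 -> Mystery (id 1, parent=NULL, depth 3).
Iteration 4: parent is NULL; no match; recursion stops.
SUM(depth) = 0 + 1 + 2 + 3 = 6.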